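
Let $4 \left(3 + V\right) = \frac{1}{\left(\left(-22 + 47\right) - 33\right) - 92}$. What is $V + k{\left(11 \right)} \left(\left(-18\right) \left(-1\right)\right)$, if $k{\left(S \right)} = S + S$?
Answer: $\frac{157199}{400} \approx 393.0$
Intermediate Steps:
$V = - \frac{1201}{400}$ ($V = -3 + \frac{1}{4 \left(\left(\left(-22 + 47\right) - 33\right) - 92\right)} = -3 + \frac{1}{4 \left(\left(25 - 33\right) - 92\right)} = -3 + \frac{1}{4 \left(-8 - 92\right)} = -3 + \frac{1}{4 \left(-100\right)} = -3 + \frac{1}{4} \left(- \frac{1}{100}\right) = -3 - \frac{1}{400} = - \frac{1201}{400} \approx -3.0025$)
$k{\left(S \right)} = 2 S$
$V + k{\left(11 \right)} \left(\left(-18\right) \left(-1\right)\right) = - \frac{1201}{400} + 2 \cdot 11 \left(\left(-18\right) \left(-1\right)\right) = - \frac{1201}{400} + 22 \cdot 18 = - \frac{1201}{400} + 396 = \frac{157199}{400}$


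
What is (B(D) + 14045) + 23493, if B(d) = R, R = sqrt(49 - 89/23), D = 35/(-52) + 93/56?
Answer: 37538 + sqrt(23874)/23 ≈ 37545.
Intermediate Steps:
D = 719/728 (D = 35*(-1/52) + 93*(1/56) = -35/52 + 93/56 = 719/728 ≈ 0.98764)
R = sqrt(23874)/23 (R = sqrt(49 - 89*1/23) = sqrt(49 - 89/23) = sqrt(1038/23) = sqrt(23874)/23 ≈ 6.7179)
B(d) = sqrt(23874)/23
(B(D) + 14045) + 23493 = (sqrt(23874)/23 + 14045) + 23493 = (14045 + sqrt(23874)/23) + 23493 = 37538 + sqrt(23874)/23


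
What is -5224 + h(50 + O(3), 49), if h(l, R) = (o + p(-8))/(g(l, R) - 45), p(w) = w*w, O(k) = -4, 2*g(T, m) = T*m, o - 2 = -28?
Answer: -2826165/541 ≈ -5224.0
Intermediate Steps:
o = -26 (o = 2 - 28 = -26)
g(T, m) = T*m/2 (g(T, m) = (T*m)/2 = T*m/2)
p(w) = w²
h(l, R) = 38/(-45 + R*l/2) (h(l, R) = (-26 + (-8)²)/(l*R/2 - 45) = (-26 + 64)/(R*l/2 - 45) = 38/(-45 + R*l/2))
-5224 + h(50 + O(3), 49) = -5224 + 76/(-90 + 49*(50 - 4)) = -5224 + 76/(-90 + 49*46) = -5224 + 76/(-90 + 2254) = -5224 + 76/2164 = -5224 + 76*(1/2164) = -5224 + 19/541 = -2826165/541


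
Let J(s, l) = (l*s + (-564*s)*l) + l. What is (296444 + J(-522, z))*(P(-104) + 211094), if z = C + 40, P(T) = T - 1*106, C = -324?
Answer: -17538687478176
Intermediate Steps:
P(T) = -106 + T (P(T) = T - 106 = -106 + T)
z = -284 (z = -324 + 40 = -284)
J(s, l) = l - 563*l*s (J(s, l) = (l*s - 564*l*s) + l = -563*l*s + l = l - 563*l*s)
(296444 + J(-522, z))*(P(-104) + 211094) = (296444 - 284*(1 - 563*(-522)))*((-106 - 104) + 211094) = (296444 - 284*(1 + 293886))*(-210 + 211094) = (296444 - 284*293887)*210884 = (296444 - 83463908)*210884 = -83167464*210884 = -17538687478176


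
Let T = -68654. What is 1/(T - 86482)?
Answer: -1/155136 ≈ -6.4460e-6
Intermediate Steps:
1/(T - 86482) = 1/(-68654 - 86482) = 1/(-155136) = -1/155136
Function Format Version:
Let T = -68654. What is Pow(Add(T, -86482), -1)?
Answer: Rational(-1, 155136) ≈ -6.4460e-6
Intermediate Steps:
Pow(Add(T, -86482), -1) = Pow(Add(-68654, -86482), -1) = Pow(-155136, -1) = Rational(-1, 155136)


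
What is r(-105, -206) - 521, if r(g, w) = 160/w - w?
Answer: -32525/103 ≈ -315.78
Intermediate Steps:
r(g, w) = -w + 160/w
r(-105, -206) - 521 = (-1*(-206) + 160/(-206)) - 521 = (206 + 160*(-1/206)) - 521 = (206 - 80/103) - 521 = 21138/103 - 521 = -32525/103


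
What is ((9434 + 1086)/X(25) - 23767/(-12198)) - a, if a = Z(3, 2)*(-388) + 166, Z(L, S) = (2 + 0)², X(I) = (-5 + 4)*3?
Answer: -25844125/12198 ≈ -2118.7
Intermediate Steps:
X(I) = -3 (X(I) = -1*3 = -3)
Z(L, S) = 4 (Z(L, S) = 2² = 4)
a = -1386 (a = 4*(-388) + 166 = -1552 + 166 = -1386)
((9434 + 1086)/X(25) - 23767/(-12198)) - a = ((9434 + 1086)/(-3) - 23767/(-12198)) - 1*(-1386) = (10520*(-⅓) - 23767*(-1/12198)) + 1386 = (-10520/3 + 23767/12198) + 1386 = -42750553/12198 + 1386 = -25844125/12198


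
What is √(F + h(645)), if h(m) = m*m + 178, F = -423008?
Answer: I*√6805 ≈ 82.492*I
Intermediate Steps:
h(m) = 178 + m² (h(m) = m² + 178 = 178 + m²)
√(F + h(645)) = √(-423008 + (178 + 645²)) = √(-423008 + (178 + 416025)) = √(-423008 + 416203) = √(-6805) = I*√6805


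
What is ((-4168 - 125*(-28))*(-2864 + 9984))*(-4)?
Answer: 19024640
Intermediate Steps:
((-4168 - 125*(-28))*(-2864 + 9984))*(-4) = ((-4168 + 3500)*7120)*(-4) = -668*7120*(-4) = -4756160*(-4) = 19024640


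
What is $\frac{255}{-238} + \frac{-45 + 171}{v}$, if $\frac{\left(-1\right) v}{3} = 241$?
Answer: $- \frac{4203}{3374} \approx -1.2457$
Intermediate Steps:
$v = -723$ ($v = \left(-3\right) 241 = -723$)
$\frac{255}{-238} + \frac{-45 + 171}{v} = \frac{255}{-238} + \frac{-45 + 171}{-723} = 255 \left(- \frac{1}{238}\right) + 126 \left(- \frac{1}{723}\right) = - \frac{15}{14} - \frac{42}{241} = - \frac{4203}{3374}$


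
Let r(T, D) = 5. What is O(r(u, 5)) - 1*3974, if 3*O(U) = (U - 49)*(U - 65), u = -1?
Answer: -3094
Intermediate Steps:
O(U) = (-65 + U)*(-49 + U)/3 (O(U) = ((U - 49)*(U - 65))/3 = ((-49 + U)*(-65 + U))/3 = ((-65 + U)*(-49 + U))/3 = (-65 + U)*(-49 + U)/3)
O(r(u, 5)) - 1*3974 = (3185/3 - 38*5 + (1/3)*5**2) - 1*3974 = (3185/3 - 190 + (1/3)*25) - 3974 = (3185/3 - 190 + 25/3) - 3974 = 880 - 3974 = -3094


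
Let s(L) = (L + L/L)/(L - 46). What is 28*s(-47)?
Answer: 1288/93 ≈ 13.849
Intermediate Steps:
s(L) = (1 + L)/(-46 + L) (s(L) = (L + 1)/(-46 + L) = (1 + L)/(-46 + L))
28*s(-47) = 28*((1 - 47)/(-46 - 47)) = 28*(-46/(-93)) = 28*(-1/93*(-46)) = 28*(46/93) = 1288/93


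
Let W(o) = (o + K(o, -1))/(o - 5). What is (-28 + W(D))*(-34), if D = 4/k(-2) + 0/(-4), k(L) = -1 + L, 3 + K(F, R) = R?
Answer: 17544/19 ≈ 923.37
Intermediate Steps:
K(F, R) = -3 + R
D = -4/3 (D = 4/(-1 - 2) + 0/(-4) = 4/(-3) + 0*(-¼) = 4*(-⅓) + 0 = -4/3 + 0 = -4/3 ≈ -1.3333)
W(o) = (-4 + o)/(-5 + o) (W(o) = (o + (-3 - 1))/(o - 5) = (o - 4)/(-5 + o) = (-4 + o)/(-5 + o))
(-28 + W(D))*(-34) = (-28 + (-4 - 4/3)/(-5 - 4/3))*(-34) = (-28 - 16/3/(-19/3))*(-34) = (-28 - 3/19*(-16/3))*(-34) = (-28 + 16/19)*(-34) = -516/19*(-34) = 17544/19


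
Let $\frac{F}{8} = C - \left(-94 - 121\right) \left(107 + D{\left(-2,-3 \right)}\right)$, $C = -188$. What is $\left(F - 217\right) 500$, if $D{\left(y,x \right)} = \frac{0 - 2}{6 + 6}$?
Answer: $\frac{273048500}{3} \approx 9.1016 \cdot 10^{7}$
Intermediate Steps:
$D{\left(y,x \right)} = - \frac{1}{6}$ ($D{\left(y,x \right)} = - \frac{2}{12} = \left(-2\right) \frac{1}{12} = - \frac{1}{6}$)
$F = \frac{546748}{3}$ ($F = 8 \left(-188 - \left(-94 - 121\right) \left(107 - \frac{1}{6}\right)\right) = 8 \left(-188 - \left(-215\right) \frac{641}{6}\right) = 8 \left(-188 - - \frac{137815}{6}\right) = 8 \left(-188 + \frac{137815}{6}\right) = 8 \cdot \frac{136687}{6} = \frac{546748}{3} \approx 1.8225 \cdot 10^{5}$)
$\left(F - 217\right) 500 = \left(\frac{546748}{3} - 217\right) 500 = \frac{546097}{3} \cdot 500 = \frac{273048500}{3}$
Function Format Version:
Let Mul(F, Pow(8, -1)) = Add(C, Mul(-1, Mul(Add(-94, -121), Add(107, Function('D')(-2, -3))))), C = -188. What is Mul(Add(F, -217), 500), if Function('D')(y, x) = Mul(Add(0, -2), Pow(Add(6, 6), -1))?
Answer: Rational(273048500, 3) ≈ 9.1016e+7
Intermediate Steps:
Function('D')(y, x) = Rational(-1, 6) (Function('D')(y, x) = Mul(-2, Pow(12, -1)) = Mul(-2, Rational(1, 12)) = Rational(-1, 6))
F = Rational(546748, 3) (F = Mul(8, Add(-188, Mul(-1, Mul(Add(-94, -121), Add(107, Rational(-1, 6)))))) = Mul(8, Add(-188, Mul(-1, Mul(-215, Rational(641, 6))))) = Mul(8, Add(-188, Mul(-1, Rational(-137815, 6)))) = Mul(8, Add(-188, Rational(137815, 6))) = Mul(8, Rational(136687, 6)) = Rational(546748, 3) ≈ 1.8225e+5)
Mul(Add(F, -217), 500) = Mul(Add(Rational(546748, 3), -217), 500) = Mul(Rational(546097, 3), 500) = Rational(273048500, 3)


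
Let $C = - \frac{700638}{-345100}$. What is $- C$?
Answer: $- \frac{20607}{10150} \approx -2.0302$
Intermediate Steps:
$C = \frac{20607}{10150}$ ($C = \left(-700638\right) \left(- \frac{1}{345100}\right) = \frac{20607}{10150} \approx 2.0302$)
$- C = \left(-1\right) \frac{20607}{10150} = - \frac{20607}{10150}$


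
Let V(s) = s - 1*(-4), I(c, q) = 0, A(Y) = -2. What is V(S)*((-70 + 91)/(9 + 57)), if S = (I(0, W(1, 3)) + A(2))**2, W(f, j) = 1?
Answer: 28/11 ≈ 2.5455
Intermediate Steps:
S = 4 (S = (0 - 2)**2 = (-2)**2 = 4)
V(s) = 4 + s (V(s) = s + 4 = 4 + s)
V(S)*((-70 + 91)/(9 + 57)) = (4 + 4)*((-70 + 91)/(9 + 57)) = 8*(21/66) = 8*(21*(1/66)) = 8*(7/22) = 28/11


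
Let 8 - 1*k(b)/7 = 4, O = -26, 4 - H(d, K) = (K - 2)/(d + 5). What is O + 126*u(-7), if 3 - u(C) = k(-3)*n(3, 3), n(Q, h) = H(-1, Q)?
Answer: -12878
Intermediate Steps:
H(d, K) = 4 - (-2 + K)/(5 + d) (H(d, K) = 4 - (K - 2)/(d + 5) = 4 - (-2 + K)/(5 + d))
n(Q, h) = 9/2 - Q/4 (n(Q, h) = (22 - Q + 4*(-1))/(5 - 1) = (22 - Q - 4)/4 = (18 - Q)/4 = 9/2 - Q/4)
k(b) = 28 (k(b) = 56 - 7*4 = 56 - 28 = 28)
u(C) = -102 (u(C) = 3 - 28*(9/2 - ¼*3) = 3 - 28*(9/2 - ¾) = 3 - 28*15/4 = 3 - 1*105 = 3 - 105 = -102)
O + 126*u(-7) = -26 + 126*(-102) = -26 - 12852 = -12878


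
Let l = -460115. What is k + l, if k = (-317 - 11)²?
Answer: -352531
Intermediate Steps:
k = 107584 (k = (-328)² = 107584)
k + l = 107584 - 460115 = -352531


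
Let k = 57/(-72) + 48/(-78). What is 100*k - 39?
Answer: -14017/78 ≈ -179.71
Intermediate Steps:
k = -439/312 (k = 57*(-1/72) + 48*(-1/78) = -19/24 - 8/13 = -439/312 ≈ -1.4071)
100*k - 39 = 100*(-439/312) - 39 = -10975/78 - 39 = -14017/78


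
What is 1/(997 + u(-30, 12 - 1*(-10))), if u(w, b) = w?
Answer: 1/967 ≈ 0.0010341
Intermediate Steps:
1/(997 + u(-30, 12 - 1*(-10))) = 1/(997 - 30) = 1/967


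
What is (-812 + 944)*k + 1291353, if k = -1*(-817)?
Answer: 1399197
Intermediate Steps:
k = 817
(-812 + 944)*k + 1291353 = (-812 + 944)*817 + 1291353 = 132*817 + 1291353 = 107844 + 1291353 = 1399197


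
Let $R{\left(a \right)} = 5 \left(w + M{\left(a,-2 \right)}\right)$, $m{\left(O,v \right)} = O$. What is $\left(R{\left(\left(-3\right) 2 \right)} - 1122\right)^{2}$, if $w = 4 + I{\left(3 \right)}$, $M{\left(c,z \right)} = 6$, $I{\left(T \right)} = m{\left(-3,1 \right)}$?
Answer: $1181569$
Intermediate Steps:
$I{\left(T \right)} = -3$
$w = 1$ ($w = 4 - 3 = 1$)
$R{\left(a \right)} = 35$ ($R{\left(a \right)} = 5 \left(1 + 6\right) = 5 \cdot 7 = 35$)
$\left(R{\left(\left(-3\right) 2 \right)} - 1122\right)^{2} = \left(35 - 1122\right)^{2} = \left(-1087\right)^{2} = 1181569$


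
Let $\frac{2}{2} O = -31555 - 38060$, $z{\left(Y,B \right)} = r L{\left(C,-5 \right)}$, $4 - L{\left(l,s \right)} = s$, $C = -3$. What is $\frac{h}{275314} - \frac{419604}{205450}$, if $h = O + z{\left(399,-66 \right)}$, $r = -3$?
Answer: $- \frac{32457701139}{14140815325} \approx -2.2953$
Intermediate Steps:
$L{\left(l,s \right)} = 4 - s$
$z{\left(Y,B \right)} = -27$ ($z{\left(Y,B \right)} = - 3 \left(4 - -5\right) = - 3 \left(4 + 5\right) = \left(-3\right) 9 = -27$)
$O = -69615$ ($O = -31555 - 38060 = -69615$)
$h = -69642$ ($h = -69615 - 27 = -69642$)
$\frac{h}{275314} - \frac{419604}{205450} = - \frac{69642}{275314} - \frac{419604}{205450} = \left(-69642\right) \frac{1}{275314} - \frac{209802}{102725} = - \frac{34821}{137657} - \frac{209802}{102725} = - \frac{32457701139}{14140815325}$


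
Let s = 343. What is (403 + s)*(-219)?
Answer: -163374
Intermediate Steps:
(403 + s)*(-219) = (403 + 343)*(-219) = 746*(-219) = -163374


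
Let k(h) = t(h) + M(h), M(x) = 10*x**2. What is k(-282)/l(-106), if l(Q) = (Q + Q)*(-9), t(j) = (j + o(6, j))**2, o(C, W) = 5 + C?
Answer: 868681/1908 ≈ 455.28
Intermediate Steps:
t(j) = (11 + j)**2 (t(j) = (j + (5 + 6))**2 = (j + 11)**2 = (11 + j)**2)
l(Q) = -18*Q (l(Q) = (2*Q)*(-9) = -18*Q)
k(h) = (11 + h)**2 + 10*h**2
k(-282)/l(-106) = ((11 - 282)**2 + 10*(-282)**2)/((-18*(-106))) = ((-271)**2 + 10*79524)/1908 = (73441 + 795240)*(1/1908) = 868681*(1/1908) = 868681/1908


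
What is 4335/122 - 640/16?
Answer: -545/122 ≈ -4.4672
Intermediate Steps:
4335/122 - 640/16 = 4335*(1/122) - 640*1/16 = 4335/122 - 40 = -545/122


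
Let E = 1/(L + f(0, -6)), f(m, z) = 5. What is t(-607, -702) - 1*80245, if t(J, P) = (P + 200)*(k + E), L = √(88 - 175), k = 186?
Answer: (-173617*√87 + 868587*I)/(√87 - 5*I) ≈ -1.7364e+5 + 41.807*I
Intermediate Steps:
L = I*√87 (L = √(-87) = I*√87 ≈ 9.3274*I)
E = 1/(5 + I*√87) (E = 1/(I*√87 + 5) = 1/(5 + I*√87) ≈ 0.044643 - 0.08328*I)
t(J, P) = (200 + P)*(20837/112 - I*√87/112) (t(J, P) = (P + 200)*(186 + (5/112 - I*√87/112)) = (200 + P)*(20837/112 - I*√87/112))
t(-607, -702) - 1*80245 = (520925/14 + (20837/112)*(-702) - 25*I*√87/14 - 1/112*I*(-702)*√87) - 1*80245 = (520925/14 - 7313787/56 - 25*I*√87/14 + 351*I*√87/56) - 80245 = (-5230087/56 + 251*I*√87/56) - 80245 = -9723807/56 + 251*I*√87/56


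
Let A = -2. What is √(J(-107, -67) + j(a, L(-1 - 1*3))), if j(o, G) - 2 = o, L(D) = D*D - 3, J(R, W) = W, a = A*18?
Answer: I*√101 ≈ 10.05*I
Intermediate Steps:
a = -36 (a = -2*18 = -36)
L(D) = -3 + D² (L(D) = D² - 3 = -3 + D²)
j(o, G) = 2 + o
√(J(-107, -67) + j(a, L(-1 - 1*3))) = √(-67 + (2 - 36)) = √(-67 - 34) = √(-101) = I*√101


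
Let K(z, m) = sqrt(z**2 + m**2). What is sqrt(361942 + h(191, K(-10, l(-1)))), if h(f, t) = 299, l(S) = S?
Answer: 3*sqrt(40249) ≈ 601.86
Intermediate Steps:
K(z, m) = sqrt(m**2 + z**2)
sqrt(361942 + h(191, K(-10, l(-1)))) = sqrt(361942 + 299) = sqrt(362241) = 3*sqrt(40249)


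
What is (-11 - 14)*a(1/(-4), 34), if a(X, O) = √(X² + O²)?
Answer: -25*√18497/4 ≈ -850.02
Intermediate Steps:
a(X, O) = √(O² + X²)
(-11 - 14)*a(1/(-4), 34) = (-11 - 14)*√(34² + (1/(-4))²) = -25*√(1156 + (-¼)²) = -25*√(1156 + 1/16) = -25*√18497/4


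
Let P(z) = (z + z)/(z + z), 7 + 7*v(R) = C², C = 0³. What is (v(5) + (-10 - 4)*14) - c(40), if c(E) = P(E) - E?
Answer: -158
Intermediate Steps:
C = 0
v(R) = -1 (v(R) = -1 + (⅐)*0² = -1 + (⅐)*0 = -1 + 0 = -1)
P(z) = 1 (P(z) = (2*z)/((2*z)) = (2*z)*(1/(2*z)) = 1)
c(E) = 1 - E
(v(5) + (-10 - 4)*14) - c(40) = (-1 + (-10 - 4)*14) - (1 - 1*40) = (-1 - 14*14) - (1 - 40) = (-1 - 196) - 1*(-39) = -197 + 39 = -158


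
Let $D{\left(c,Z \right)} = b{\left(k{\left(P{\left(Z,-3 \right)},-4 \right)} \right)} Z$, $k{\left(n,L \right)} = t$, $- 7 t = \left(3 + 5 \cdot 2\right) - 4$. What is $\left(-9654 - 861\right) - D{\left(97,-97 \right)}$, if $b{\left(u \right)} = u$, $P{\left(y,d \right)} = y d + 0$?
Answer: $- \frac{74478}{7} \approx -10640.0$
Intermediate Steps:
$P{\left(y,d \right)} = d y$ ($P{\left(y,d \right)} = d y + 0 = d y$)
$t = - \frac{9}{7}$ ($t = - \frac{\left(3 + 5 \cdot 2\right) - 4}{7} = - \frac{\left(3 + 10\right) - 4}{7} = - \frac{13 - 4}{7} = \left(- \frac{1}{7}\right) 9 = - \frac{9}{7} \approx -1.2857$)
$k{\left(n,L \right)} = - \frac{9}{7}$
$D{\left(c,Z \right)} = - \frac{9 Z}{7}$
$\left(-9654 - 861\right) - D{\left(97,-97 \right)} = \left(-9654 - 861\right) - \left(- \frac{9}{7}\right) \left(-97\right) = -10515 - \frac{873}{7} = - \frac{74478}{7}$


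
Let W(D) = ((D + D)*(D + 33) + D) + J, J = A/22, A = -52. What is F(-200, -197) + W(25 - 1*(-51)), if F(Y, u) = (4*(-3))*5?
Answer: 182398/11 ≈ 16582.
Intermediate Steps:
J = -26/11 (J = -52/22 = -52*1/22 = -26/11 ≈ -2.3636)
F(Y, u) = -60 (F(Y, u) = -12*5 = -60)
W(D) = -26/11 + D + 2*D*(33 + D) (W(D) = ((D + D)*(D + 33) + D) - 26/11 = ((2*D)*(33 + D) + D) - 26/11 = (2*D*(33 + D) + D) - 26/11 = (D + 2*D*(33 + D)) - 26/11 = -26/11 + D + 2*D*(33 + D))
F(-200, -197) + W(25 - 1*(-51)) = -60 + (-26/11 + 2*(25 - 1*(-51))² + 67*(25 - 1*(-51))) = -60 + (-26/11 + 2*(25 + 51)² + 67*(25 + 51)) = -60 + (-26/11 + 2*76² + 67*76) = -60 + (-26/11 + 2*5776 + 5092) = -60 + (-26/11 + 11552 + 5092) = -60 + 183058/11 = 182398/11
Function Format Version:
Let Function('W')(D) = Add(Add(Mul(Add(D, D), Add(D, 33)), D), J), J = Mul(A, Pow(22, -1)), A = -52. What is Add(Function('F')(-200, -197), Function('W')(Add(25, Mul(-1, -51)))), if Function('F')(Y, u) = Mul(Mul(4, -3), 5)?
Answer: Rational(182398, 11) ≈ 16582.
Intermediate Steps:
J = Rational(-26, 11) (J = Mul(-52, Pow(22, -1)) = Mul(-52, Rational(1, 22)) = Rational(-26, 11) ≈ -2.3636)
Function('F')(Y, u) = -60 (Function('F')(Y, u) = Mul(-12, 5) = -60)
Function('W')(D) = Add(Rational(-26, 11), D, Mul(2, D, Add(33, D))) (Function('W')(D) = Add(Add(Mul(Add(D, D), Add(D, 33)), D), Rational(-26, 11)) = Add(Add(Mul(Mul(2, D), Add(33, D)), D), Rational(-26, 11)) = Add(Add(Mul(2, D, Add(33, D)), D), Rational(-26, 11)) = Add(Add(D, Mul(2, D, Add(33, D))), Rational(-26, 11)) = Add(Rational(-26, 11), D, Mul(2, D, Add(33, D))))
Add(Function('F')(-200, -197), Function('W')(Add(25, Mul(-1, -51)))) = Add(-60, Add(Rational(-26, 11), Mul(2, Pow(Add(25, Mul(-1, -51)), 2)), Mul(67, Add(25, Mul(-1, -51))))) = Add(-60, Add(Rational(-26, 11), Mul(2, Pow(Add(25, 51), 2)), Mul(67, Add(25, 51)))) = Add(-60, Add(Rational(-26, 11), Mul(2, Pow(76, 2)), Mul(67, 76))) = Add(-60, Add(Rational(-26, 11), Mul(2, 5776), 5092)) = Add(-60, Add(Rational(-26, 11), 11552, 5092)) = Add(-60, Rational(183058, 11)) = Rational(182398, 11)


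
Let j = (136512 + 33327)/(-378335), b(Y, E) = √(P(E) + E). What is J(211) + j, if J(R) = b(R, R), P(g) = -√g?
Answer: -169839/378335 + √(211 - √211) ≈ 13.568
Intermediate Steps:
b(Y, E) = √(E - √E) (b(Y, E) = √(-√E + E) = √(E - √E))
J(R) = √(R - √R)
j = -169839/378335 (j = 169839*(-1/378335) = -169839/378335 ≈ -0.44891)
J(211) + j = √(211 - √211) - 169839/378335 = -169839/378335 + √(211 - √211)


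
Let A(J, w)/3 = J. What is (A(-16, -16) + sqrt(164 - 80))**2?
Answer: 2388 - 192*sqrt(21) ≈ 1508.1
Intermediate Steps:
A(J, w) = 3*J
(A(-16, -16) + sqrt(164 - 80))**2 = (3*(-16) + sqrt(164 - 80))**2 = (-48 + sqrt(84))**2 = (-48 + 2*sqrt(21))**2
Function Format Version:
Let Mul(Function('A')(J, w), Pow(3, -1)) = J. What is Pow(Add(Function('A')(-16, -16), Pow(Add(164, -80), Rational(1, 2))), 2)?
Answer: Add(2388, Mul(-192, Pow(21, Rational(1, 2)))) ≈ 1508.1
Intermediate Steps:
Function('A')(J, w) = Mul(3, J)
Pow(Add(Function('A')(-16, -16), Pow(Add(164, -80), Rational(1, 2))), 2) = Pow(Add(Mul(3, -16), Pow(Add(164, -80), Rational(1, 2))), 2) = Pow(Add(-48, Pow(84, Rational(1, 2))), 2) = Pow(Add(-48, Mul(2, Pow(21, Rational(1, 2)))), 2)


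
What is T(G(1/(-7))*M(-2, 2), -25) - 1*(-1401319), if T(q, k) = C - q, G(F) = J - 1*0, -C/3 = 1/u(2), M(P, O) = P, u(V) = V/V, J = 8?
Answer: 1401332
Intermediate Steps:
u(V) = 1
C = -3 (C = -3/1 = -3*1 = -3)
G(F) = 8 (G(F) = 8 - 1*0 = 8 + 0 = 8)
T(q, k) = -3 - q
T(G(1/(-7))*M(-2, 2), -25) - 1*(-1401319) = (-3 - 8*(-2)) - 1*(-1401319) = (-3 - 1*(-16)) + 1401319 = (-3 + 16) + 1401319 = 13 + 1401319 = 1401332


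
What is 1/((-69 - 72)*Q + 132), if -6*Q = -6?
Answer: -⅑ ≈ -0.11111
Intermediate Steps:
Q = 1 (Q = -⅙*(-6) = 1)
1/((-69 - 72)*Q + 132) = 1/((-69 - 72)*1 + 132) = 1/(-141*1 + 132) = 1/(-141 + 132) = 1/(-9) = -⅑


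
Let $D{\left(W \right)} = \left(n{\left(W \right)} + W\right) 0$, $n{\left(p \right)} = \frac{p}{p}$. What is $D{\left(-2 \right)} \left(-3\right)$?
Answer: $0$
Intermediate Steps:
$n{\left(p \right)} = 1$
$D{\left(W \right)} = 0$ ($D{\left(W \right)} = \left(1 + W\right) 0 = 0$)
$D{\left(-2 \right)} \left(-3\right) = 0 \left(-3\right) = 0$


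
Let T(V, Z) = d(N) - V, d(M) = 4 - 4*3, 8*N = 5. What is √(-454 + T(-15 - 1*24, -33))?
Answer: 3*I*√47 ≈ 20.567*I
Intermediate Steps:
N = 5/8 (N = (⅛)*5 = 5/8 ≈ 0.62500)
d(M) = -8 (d(M) = 4 - 12 = -8)
T(V, Z) = -8 - V
√(-454 + T(-15 - 1*24, -33)) = √(-454 + (-8 - (-15 - 1*24))) = √(-454 + (-8 - (-15 - 24))) = √(-454 + (-8 - 1*(-39))) = √(-454 + (-8 + 39)) = √(-454 + 31) = √(-423) = 3*I*√47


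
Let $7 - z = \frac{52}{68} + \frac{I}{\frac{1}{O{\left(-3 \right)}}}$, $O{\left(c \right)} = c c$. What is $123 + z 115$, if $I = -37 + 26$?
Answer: $\frac{207826}{17} \approx 12225.0$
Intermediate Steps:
$O{\left(c \right)} = c^{2}$
$I = -11$
$z = \frac{1789}{17}$ ($z = 7 - \left(\frac{52}{68} - \frac{11}{\frac{1}{\left(-3\right)^{2}}}\right) = 7 - \left(52 \cdot \frac{1}{68} - \frac{11}{\frac{1}{9}}\right) = 7 - \left(\frac{13}{17} - 11 \frac{1}{\frac{1}{9}}\right) = 7 - \left(\frac{13}{17} - 99\right) = 7 - - \frac{1670}{17} = 7 + \frac{1670}{17} = \frac{1789}{17} \approx 105.24$)
$123 + z 115 = 123 + \frac{1789}{17} \cdot 115 = 123 + \frac{205735}{17} = \frac{207826}{17}$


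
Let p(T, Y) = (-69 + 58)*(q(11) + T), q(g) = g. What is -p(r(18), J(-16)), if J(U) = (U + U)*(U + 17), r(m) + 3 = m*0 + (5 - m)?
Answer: -55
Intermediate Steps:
r(m) = 2 - m (r(m) = -3 + (m*0 + (5 - m)) = -3 + (0 + (5 - m)) = -3 + (5 - m) = 2 - m)
J(U) = 2*U*(17 + U) (J(U) = (2*U)*(17 + U) = 2*U*(17 + U))
p(T, Y) = -121 - 11*T (p(T, Y) = (-69 + 58)*(11 + T) = -11*(11 + T) = -121 - 11*T)
-p(r(18), J(-16)) = -(-121 - 11*(2 - 1*18)) = -(-121 - 11*(2 - 18)) = -(-121 - 11*(-16)) = -(-121 + 176) = -1*55 = -55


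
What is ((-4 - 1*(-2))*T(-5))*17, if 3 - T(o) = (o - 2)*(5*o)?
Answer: 5848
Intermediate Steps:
T(o) = 3 - 5*o*(-2 + o) (T(o) = 3 - (o - 2)*5*o = 3 - (-2 + o)*5*o = 3 - 5*o*(-2 + o))
((-4 - 1*(-2))*T(-5))*17 = ((-4 - 1*(-2))*(3 - 5*(-5)² + 10*(-5)))*17 = ((-4 + 2)*(3 - 5*25 - 50))*17 = -2*(3 - 125 - 50)*17 = -2*(-172)*17 = 344*17 = 5848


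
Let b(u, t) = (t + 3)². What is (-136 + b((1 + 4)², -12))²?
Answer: 3025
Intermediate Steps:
b(u, t) = (3 + t)²
(-136 + b((1 + 4)², -12))² = (-136 + (3 - 12)²)² = (-136 + (-9)²)² = (-136 + 81)² = (-55)² = 3025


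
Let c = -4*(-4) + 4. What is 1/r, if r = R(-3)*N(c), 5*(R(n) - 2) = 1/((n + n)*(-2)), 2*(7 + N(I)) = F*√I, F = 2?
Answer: -420/3509 - 120*√5/3509 ≈ -0.19616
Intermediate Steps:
c = 20 (c = 16 + 4 = 20)
N(I) = -7 + √I (N(I) = -7 + (2*√I)/2 = -7 + √I)
R(n) = 2 - 1/(20*n) (R(n) = 2 + 1/(5*(((n + n)*(-2)))) = 2 + 1/(5*(((2*n)*(-2)))) = 2 + 1/(5*((-4*n))) = 2 + (-1/(4*n))/5 = 2 - 1/(20*n))
r = -847/60 + 121*√5/30 (r = (2 - 1/20/(-3))*(-7 + √20) = (2 - 1/20*(-⅓))*(-7 + 2*√5) = (2 + 1/60)*(-7 + 2*√5) = 121*(-7 + 2*√5)/60 = -847/60 + 121*√5/30 ≈ -5.0979)
1/r = 1/(-847/60 + 121*√5/30)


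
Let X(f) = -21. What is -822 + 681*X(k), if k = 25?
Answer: -15123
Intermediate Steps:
-822 + 681*X(k) = -822 + 681*(-21) = -822 - 14301 = -15123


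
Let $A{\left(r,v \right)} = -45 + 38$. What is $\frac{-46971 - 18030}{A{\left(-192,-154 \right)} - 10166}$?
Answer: $\frac{21667}{3391} \approx 6.3896$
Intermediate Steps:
$A{\left(r,v \right)} = -7$
$\frac{-46971 - 18030}{A{\left(-192,-154 \right)} - 10166} = \frac{-46971 - 18030}{-7 - 10166} = - \frac{65001}{-10173} = \left(-65001\right) \left(- \frac{1}{10173}\right) = \frac{21667}{3391}$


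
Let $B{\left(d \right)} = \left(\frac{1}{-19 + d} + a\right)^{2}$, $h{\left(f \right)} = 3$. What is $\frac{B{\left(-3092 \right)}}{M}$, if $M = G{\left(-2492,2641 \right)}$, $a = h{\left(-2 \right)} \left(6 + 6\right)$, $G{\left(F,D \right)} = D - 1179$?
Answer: $\frac{12542880025}{14149705302} \approx 0.88644$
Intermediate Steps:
$G{\left(F,D \right)} = -1179 + D$
$a = 36$ ($a = 3 \left(6 + 6\right) = 3 \cdot 12 = 36$)
$M = 1462$ ($M = -1179 + 2641 = 1462$)
$B{\left(d \right)} = \left(36 + \frac{1}{-19 + d}\right)^{2}$ ($B{\left(d \right)} = \left(\frac{1}{-19 + d} + 36\right)^{2} = \left(36 + \frac{1}{-19 + d}\right)^{2}$)
$\frac{B{\left(-3092 \right)}}{M} = \frac{\left(-683 + 36 \left(-3092\right)\right)^{2} \frac{1}{\left(-19 - 3092\right)^{2}}}{1462} = \frac{\left(-683 - 111312\right)^{2}}{9678321} \cdot \frac{1}{1462} = \left(-111995\right)^{2} \cdot \frac{1}{9678321} \cdot \frac{1}{1462} = 12542880025 \cdot \frac{1}{9678321} \cdot \frac{1}{1462} = \frac{12542880025}{9678321} \cdot \frac{1}{1462} = \frac{12542880025}{14149705302}$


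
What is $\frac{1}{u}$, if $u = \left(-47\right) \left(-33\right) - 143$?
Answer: $\frac{1}{1408} \approx 0.00071023$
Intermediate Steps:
$u = 1408$ ($u = 1551 - 143 = 1408$)
$\frac{1}{u} = \frac{1}{1408}$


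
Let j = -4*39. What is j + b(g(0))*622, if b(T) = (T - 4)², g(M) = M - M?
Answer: 9796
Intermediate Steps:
g(M) = 0
j = -156
b(T) = (-4 + T)²
j + b(g(0))*622 = -156 + (-4 + 0)²*622 = -156 + (-4)²*622 = -156 + 16*622 = -156 + 9952 = 9796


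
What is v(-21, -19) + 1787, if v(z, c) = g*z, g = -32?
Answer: 2459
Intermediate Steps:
v(z, c) = -32*z
v(-21, -19) + 1787 = -32*(-21) + 1787 = 672 + 1787 = 2459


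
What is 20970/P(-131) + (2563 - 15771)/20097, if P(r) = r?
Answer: -423164338/2632707 ≈ -160.73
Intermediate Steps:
20970/P(-131) + (2563 - 15771)/20097 = 20970/(-131) + (2563 - 15771)/20097 = 20970*(-1/131) - 13208*1/20097 = -20970/131 - 13208/20097 = -423164338/2632707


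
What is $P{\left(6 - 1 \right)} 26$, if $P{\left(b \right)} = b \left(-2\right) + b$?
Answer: $-130$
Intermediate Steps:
$P{\left(b \right)} = - b$ ($P{\left(b \right)} = - 2 b + b = - b$)
$P{\left(6 - 1 \right)} 26 = - (6 - 1) 26 = \left(-1\right) 5 \cdot 26 = \left(-5\right) 26 = -130$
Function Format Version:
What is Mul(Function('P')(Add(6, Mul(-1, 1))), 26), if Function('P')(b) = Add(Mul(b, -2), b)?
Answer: -130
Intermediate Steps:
Function('P')(b) = Mul(-1, b) (Function('P')(b) = Add(Mul(-2, b), b) = Mul(-1, b))
Mul(Function('P')(Add(6, Mul(-1, 1))), 26) = Mul(Mul(-1, Add(6, Mul(-1, 1))), 26) = Mul(Mul(-1, Add(6, -1)), 26) = Mul(Mul(-1, 5), 26) = Mul(-5, 26) = -130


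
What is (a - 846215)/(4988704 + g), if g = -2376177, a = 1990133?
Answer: 1143918/2612527 ≈ 0.43786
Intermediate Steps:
(a - 846215)/(4988704 + g) = (1990133 - 846215)/(4988704 - 2376177) = 1143918/2612527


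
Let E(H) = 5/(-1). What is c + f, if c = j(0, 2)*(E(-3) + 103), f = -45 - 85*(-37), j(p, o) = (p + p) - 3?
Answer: 2806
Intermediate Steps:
E(H) = -5 (E(H) = 5*(-1) = -5)
j(p, o) = -3 + 2*p (j(p, o) = 2*p - 3 = -3 + 2*p)
f = 3100 (f = -45 + 3145 = 3100)
c = -294 (c = (-3 + 2*0)*(-5 + 103) = (-3 + 0)*98 = -3*98 = -294)
c + f = -294 + 3100 = 2806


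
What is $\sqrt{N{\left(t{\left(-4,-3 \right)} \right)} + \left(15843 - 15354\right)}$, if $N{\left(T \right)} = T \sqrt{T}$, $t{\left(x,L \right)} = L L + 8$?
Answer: $\sqrt{489 + 17 \sqrt{17}} \approx 23.645$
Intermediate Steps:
$t{\left(x,L \right)} = 8 + L^{2}$ ($t{\left(x,L \right)} = L^{2} + 8 = 8 + L^{2}$)
$N{\left(T \right)} = T^{\frac{3}{2}}$
$\sqrt{N{\left(t{\left(-4,-3 \right)} \right)} + \left(15843 - 15354\right)} = \sqrt{\left(8 + \left(-3\right)^{2}\right)^{\frac{3}{2}} + \left(15843 - 15354\right)} = \sqrt{\left(8 + 9\right)^{\frac{3}{2}} + 489} = \sqrt{17^{\frac{3}{2}} + 489} = \sqrt{17 \sqrt{17} + 489} = \sqrt{489 + 17 \sqrt{17}}$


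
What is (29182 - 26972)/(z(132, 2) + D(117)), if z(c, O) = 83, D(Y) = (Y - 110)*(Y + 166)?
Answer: 1105/1032 ≈ 1.0707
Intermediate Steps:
D(Y) = (-110 + Y)*(166 + Y)
(29182 - 26972)/(z(132, 2) + D(117)) = (29182 - 26972)/(83 + (-18260 + 117² + 56*117)) = 2210/(83 + (-18260 + 13689 + 6552)) = 2210/(83 + 1981) = 2210/2064 = 2210*(1/2064) = 1105/1032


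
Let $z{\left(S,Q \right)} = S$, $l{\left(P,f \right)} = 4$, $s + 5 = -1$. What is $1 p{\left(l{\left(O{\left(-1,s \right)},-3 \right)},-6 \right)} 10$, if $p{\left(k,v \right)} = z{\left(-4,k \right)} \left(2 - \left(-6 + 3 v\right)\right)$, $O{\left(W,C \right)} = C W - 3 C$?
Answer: $-1040$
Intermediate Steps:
$s = -6$ ($s = -5 - 1 = -6$)
$O{\left(W,C \right)} = - 3 C + C W$
$p{\left(k,v \right)} = -32 + 12 v$ ($p{\left(k,v \right)} = - 4 \left(2 - \left(-6 + 3 v\right)\right) = - 4 \left(8 - 3 v\right) = -32 + 12 v$)
$1 p{\left(l{\left(O{\left(-1,s \right)},-3 \right)},-6 \right)} 10 = 1 \left(-32 + 12 \left(-6\right)\right) 10 = 1 \left(-32 - 72\right) 10 = 1 \left(-104\right) 10 = \left(-104\right) 10 = -1040$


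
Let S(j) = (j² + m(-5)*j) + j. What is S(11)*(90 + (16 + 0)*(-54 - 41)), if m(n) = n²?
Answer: -582010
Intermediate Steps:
S(j) = j² + 26*j (S(j) = (j² + (-5)²*j) + j = (j² + 25*j) + j = j² + 26*j)
S(11)*(90 + (16 + 0)*(-54 - 41)) = (11*(26 + 11))*(90 + (16 + 0)*(-54 - 41)) = (11*37)*(90 + 16*(-95)) = 407*(90 - 1520) = 407*(-1430) = -582010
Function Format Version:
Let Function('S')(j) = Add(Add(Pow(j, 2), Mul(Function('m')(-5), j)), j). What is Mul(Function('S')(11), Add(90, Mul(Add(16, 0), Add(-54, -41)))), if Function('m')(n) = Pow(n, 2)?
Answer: -582010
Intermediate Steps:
Function('S')(j) = Add(Pow(j, 2), Mul(26, j)) (Function('S')(j) = Add(Add(Pow(j, 2), Mul(Pow(-5, 2), j)), j) = Add(Add(Pow(j, 2), Mul(25, j)), j) = Add(Pow(j, 2), Mul(26, j)))
Mul(Function('S')(11), Add(90, Mul(Add(16, 0), Add(-54, -41)))) = Mul(Mul(11, Add(26, 11)), Add(90, Mul(Add(16, 0), Add(-54, -41)))) = Mul(Mul(11, 37), Add(90, Mul(16, -95))) = Mul(407, Add(90, -1520)) = Mul(407, -1430) = -582010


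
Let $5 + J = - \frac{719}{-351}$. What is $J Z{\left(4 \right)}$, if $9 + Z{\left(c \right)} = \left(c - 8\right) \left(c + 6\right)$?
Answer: $\frac{50764}{351} \approx 144.63$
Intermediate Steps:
$J = - \frac{1036}{351}$ ($J = -5 - \frac{719}{-351} = -5 - - \frac{719}{351} = -5 + \frac{719}{351} = - \frac{1036}{351} \approx -2.9516$)
$Z{\left(c \right)} = -9 + \left(-8 + c\right) \left(6 + c\right)$ ($Z{\left(c \right)} = -9 + \left(c - 8\right) \left(c + 6\right) = -9 + \left(-8 + c\right) \left(6 + c\right)$)
$J Z{\left(4 \right)} = - \frac{1036 \left(-57 + 4^{2} - 8\right)}{351} = - \frac{1036 \left(-57 + 16 - 8\right)}{351} = \left(- \frac{1036}{351}\right) \left(-49\right) = \frac{50764}{351}$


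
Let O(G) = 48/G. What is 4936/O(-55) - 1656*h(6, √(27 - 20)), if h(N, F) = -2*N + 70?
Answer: -610223/6 ≈ -1.0170e+5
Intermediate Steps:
h(N, F) = 70 - 2*N
4936/O(-55) - 1656*h(6, √(27 - 20)) = 4936/((48/(-55))) - 1656/(1/(70 - 2*6)) = 4936/((48*(-1/55))) - 1656/(1/(70 - 12)) = 4936/(-48/55) - 1656/(1/58) = 4936*(-55/48) - 1656/1/58 = -33935/6 - 1656*58 = -33935/6 - 96048 = -610223/6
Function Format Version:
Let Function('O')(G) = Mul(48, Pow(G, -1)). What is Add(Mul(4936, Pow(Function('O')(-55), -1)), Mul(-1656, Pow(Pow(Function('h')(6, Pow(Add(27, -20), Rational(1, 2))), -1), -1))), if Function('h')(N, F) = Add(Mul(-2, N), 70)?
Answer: Rational(-610223, 6) ≈ -1.0170e+5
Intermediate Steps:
Function('h')(N, F) = Add(70, Mul(-2, N))
Add(Mul(4936, Pow(Function('O')(-55), -1)), Mul(-1656, Pow(Pow(Function('h')(6, Pow(Add(27, -20), Rational(1, 2))), -1), -1))) = Add(Mul(4936, Pow(Mul(48, Pow(-55, -1)), -1)), Mul(-1656, Pow(Pow(Add(70, Mul(-2, 6)), -1), -1))) = Add(Mul(4936, Pow(Mul(48, Rational(-1, 55)), -1)), Mul(-1656, Pow(Pow(Add(70, -12), -1), -1))) = Add(Mul(4936, Pow(Rational(-48, 55), -1)), Mul(-1656, Pow(Pow(58, -1), -1))) = Add(Mul(4936, Rational(-55, 48)), Mul(-1656, Pow(Rational(1, 58), -1))) = Add(Rational(-33935, 6), Mul(-1656, 58)) = Add(Rational(-33935, 6), -96048) = Rational(-610223, 6)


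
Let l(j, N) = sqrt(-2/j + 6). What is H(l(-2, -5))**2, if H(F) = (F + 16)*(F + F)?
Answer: 7364 + 896*sqrt(7) ≈ 9734.6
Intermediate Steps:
l(j, N) = sqrt(6 - 2/j)
H(F) = 2*F*(16 + F) (H(F) = (16 + F)*(2*F) = 2*F*(16 + F))
H(l(-2, -5))**2 = (2*sqrt(6 - 2/(-2))*(16 + sqrt(6 - 2/(-2))))**2 = (2*sqrt(6 - 2*(-1/2))*(16 + sqrt(6 - 2*(-1/2))))**2 = (2*sqrt(6 + 1)*(16 + sqrt(6 + 1)))**2 = (2*sqrt(7)*(16 + sqrt(7)))**2 = 28*(16 + sqrt(7))**2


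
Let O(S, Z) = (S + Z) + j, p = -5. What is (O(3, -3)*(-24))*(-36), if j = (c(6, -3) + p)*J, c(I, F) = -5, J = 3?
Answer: -25920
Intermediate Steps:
j = -30 (j = (-5 - 5)*3 = -10*3 = -30)
O(S, Z) = -30 + S + Z (O(S, Z) = (S + Z) - 30 = -30 + S + Z)
(O(3, -3)*(-24))*(-36) = ((-30 + 3 - 3)*(-24))*(-36) = -30*(-24)*(-36) = 720*(-36) = -25920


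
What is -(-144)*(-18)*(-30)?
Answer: 77760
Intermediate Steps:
-(-144)*(-18)*(-30) = -72*36*(-30) = -2592*(-30) = 77760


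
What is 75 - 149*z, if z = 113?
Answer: -16762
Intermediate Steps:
75 - 149*z = 75 - 149*113 = 75 - 16837 = -16762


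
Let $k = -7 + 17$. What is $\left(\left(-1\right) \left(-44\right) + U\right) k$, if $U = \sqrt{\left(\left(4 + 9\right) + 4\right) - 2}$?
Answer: $440 + 10 \sqrt{15} \approx 478.73$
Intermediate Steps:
$k = 10$
$U = \sqrt{15}$ ($U = \sqrt{\left(13 + 4\right) - 2} = \sqrt{17 - 2} = \sqrt{15} \approx 3.873$)
$\left(\left(-1\right) \left(-44\right) + U\right) k = \left(\left(-1\right) \left(-44\right) + \sqrt{15}\right) 10 = \left(44 + \sqrt{15}\right) 10 = 440 + 10 \sqrt{15}$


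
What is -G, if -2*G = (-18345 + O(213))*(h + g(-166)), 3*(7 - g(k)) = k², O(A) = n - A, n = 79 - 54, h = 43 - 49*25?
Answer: 576024173/6 ≈ 9.6004e+7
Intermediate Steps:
h = -1182 (h = 43 - 1225 = -1182)
n = 25
O(A) = 25 - A
g(k) = 7 - k²/3
G = -576024173/6 (G = -(-18345 + (25 - 1*213))*(-1182 + (7 - ⅓*(-166)²))/2 = -(-18345 + (25 - 213))*(-1182 + (7 - ⅓*27556))/2 = -(-18345 - 188)*(-1182 + (7 - 27556/3))/2 = -(-18533)*(-1182 - 27535/3)/2 = -(-18533)*(-31081)/(2*3) = -½*576024173/3 = -576024173/6 ≈ -9.6004e+7)
-G = -1*(-576024173/6) = 576024173/6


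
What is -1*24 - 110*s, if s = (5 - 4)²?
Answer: -134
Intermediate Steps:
s = 1 (s = 1² = 1)
-1*24 - 110*s = -1*24 - 110*1 = -24 - 110 = -134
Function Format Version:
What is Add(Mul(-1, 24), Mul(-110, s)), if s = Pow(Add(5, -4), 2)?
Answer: -134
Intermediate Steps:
s = 1 (s = Pow(1, 2) = 1)
Add(Mul(-1, 24), Mul(-110, s)) = Add(Mul(-1, 24), Mul(-110, 1)) = Add(-24, -110) = -134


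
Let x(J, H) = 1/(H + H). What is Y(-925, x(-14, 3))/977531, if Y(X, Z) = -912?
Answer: -48/51449 ≈ -0.00093296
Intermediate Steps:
x(J, H) = 1/(2*H)
Y(-925, x(-14, 3))/977531 = -912/977531 = -912*1/977531 = -48/51449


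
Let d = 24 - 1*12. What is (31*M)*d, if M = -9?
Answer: -3348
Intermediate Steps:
d = 12 (d = 24 - 12 = 12)
(31*M)*d = (31*(-9))*12 = -279*12 = -3348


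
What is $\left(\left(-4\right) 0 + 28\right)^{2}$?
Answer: $784$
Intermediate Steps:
$\left(\left(-4\right) 0 + 28\right)^{2} = \left(0 + 28\right)^{2} = 28^{2} = 784$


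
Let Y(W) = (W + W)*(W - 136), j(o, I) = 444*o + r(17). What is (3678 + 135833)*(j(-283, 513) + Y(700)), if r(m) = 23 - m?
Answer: 92628886494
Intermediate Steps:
j(o, I) = 6 + 444*o (j(o, I) = 444*o + (23 - 1*17) = 444*o + (23 - 17) = 444*o + 6 = 6 + 444*o)
Y(W) = 2*W*(-136 + W) (Y(W) = (2*W)*(-136 + W) = 2*W*(-136 + W))
(3678 + 135833)*(j(-283, 513) + Y(700)) = (3678 + 135833)*((6 + 444*(-283)) + 2*700*(-136 + 700)) = 139511*((6 - 125652) + 2*700*564) = 139511*(-125646 + 789600) = 139511*663954 = 92628886494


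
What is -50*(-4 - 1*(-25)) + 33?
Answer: -1017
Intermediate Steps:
-50*(-4 - 1*(-25)) + 33 = -50*(-4 + 25) + 33 = -50*21 + 33 = -1050 + 33 = -1017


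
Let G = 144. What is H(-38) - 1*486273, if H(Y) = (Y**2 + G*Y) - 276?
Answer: -490577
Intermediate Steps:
H(Y) = -276 + Y**2 + 144*Y (H(Y) = (Y**2 + 144*Y) - 276 = -276 + Y**2 + 144*Y)
H(-38) - 1*486273 = (-276 + (-38)**2 + 144*(-38)) - 1*486273 = (-276 + 1444 - 5472) - 486273 = -4304 - 486273 = -490577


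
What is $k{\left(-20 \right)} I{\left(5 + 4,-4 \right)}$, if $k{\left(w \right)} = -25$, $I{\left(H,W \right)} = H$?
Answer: $-225$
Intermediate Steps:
$k{\left(-20 \right)} I{\left(5 + 4,-4 \right)} = - 25 \left(5 + 4\right) = \left(-25\right) 9 = -225$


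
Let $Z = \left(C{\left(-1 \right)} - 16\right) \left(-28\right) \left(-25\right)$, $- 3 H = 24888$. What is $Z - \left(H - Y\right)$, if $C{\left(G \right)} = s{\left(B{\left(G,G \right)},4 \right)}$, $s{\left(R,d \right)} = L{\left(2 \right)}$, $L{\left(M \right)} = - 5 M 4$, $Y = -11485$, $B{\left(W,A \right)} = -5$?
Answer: $-42389$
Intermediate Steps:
$H = -8296$ ($H = \left(- \frac{1}{3}\right) 24888 = -8296$)
$L{\left(M \right)} = - 20 M$
$s{\left(R,d \right)} = -40$ ($s{\left(R,d \right)} = \left(-20\right) 2 = -40$)
$C{\left(G \right)} = -40$
$Z = -39200$ ($Z = \left(-40 - 16\right) \left(-28\right) \left(-25\right) = \left(-56\right) \left(-28\right) \left(-25\right) = 1568 \left(-25\right) = -39200$)
$Z - \left(H - Y\right) = -39200 - 3189 = -42389$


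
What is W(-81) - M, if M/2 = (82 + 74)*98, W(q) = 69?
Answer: -30507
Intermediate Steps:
M = 30576 (M = 2*((82 + 74)*98) = 2*(156*98) = 2*15288 = 30576)
W(-81) - M = 69 - 1*30576 = 69 - 30576 = -30507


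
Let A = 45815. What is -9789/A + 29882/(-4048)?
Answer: -64030441/8429960 ≈ -7.5956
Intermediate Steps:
-9789/A + 29882/(-4048) = -9789/45815 + 29882/(-4048) = -9789*1/45815 + 29882*(-1/4048) = -9789/45815 - 14941/2024 = -64030441/8429960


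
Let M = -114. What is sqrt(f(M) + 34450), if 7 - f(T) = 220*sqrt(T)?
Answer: sqrt(34457 - 220*I*sqrt(114)) ≈ 185.73 - 6.3235*I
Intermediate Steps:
f(T) = 7 - 220*sqrt(T)
sqrt(f(M) + 34450) = sqrt((7 - 220*I*sqrt(114)) + 34450) = sqrt(34457 - 220*I*sqrt(114))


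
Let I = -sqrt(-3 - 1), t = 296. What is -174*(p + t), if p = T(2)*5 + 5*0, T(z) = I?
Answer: -51504 + 1740*I ≈ -51504.0 + 1740.0*I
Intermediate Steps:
I = -2*I (I = -sqrt(-4) = -2*I ≈ -2.0*I)
T(z) = -2*I
p = -10*I (p = -2*I*5 + 5*0 = -10*I + 0 = -10*I ≈ -10.0*I)
-174*(p + t) = -174*(-10*I + 296) = -174*(296 - 10*I) = -51504 + 1740*I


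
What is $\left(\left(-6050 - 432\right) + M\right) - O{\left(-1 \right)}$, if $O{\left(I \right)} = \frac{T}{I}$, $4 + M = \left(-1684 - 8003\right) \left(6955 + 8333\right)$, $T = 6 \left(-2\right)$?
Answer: $-148101354$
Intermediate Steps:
$T = -12$
$M = -148094860$ ($M = -4 + \left(-1684 - 8003\right) \left(6955 + 8333\right) = -4 - 148094856 = -148094860$)
$O{\left(I \right)} = - \frac{12}{I}$
$\left(\left(-6050 - 432\right) + M\right) - O{\left(-1 \right)} = \left(\left(-6050 - 432\right) - 148094860\right) - - \frac{12}{-1} = \left(\left(-6050 - 432\right) - 148094860\right) - \left(-12\right) \left(-1\right) = \left(-6482 - 148094860\right) - 12 = -148101342 - 12 = -148101354$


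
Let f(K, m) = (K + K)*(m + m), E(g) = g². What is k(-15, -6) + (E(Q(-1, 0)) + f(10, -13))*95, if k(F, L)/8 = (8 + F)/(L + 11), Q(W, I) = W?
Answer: -246581/5 ≈ -49316.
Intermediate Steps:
k(F, L) = 8*(8 + F)/(11 + L) (k(F, L) = 8*((8 + F)/(L + 11)) = 8*((8 + F)/(11 + L)) = 8*(8 + F)/(11 + L))
f(K, m) = 4*K*m (f(K, m) = (2*K)*(2*m) = 4*K*m)
k(-15, -6) + (E(Q(-1, 0)) + f(10, -13))*95 = 8*(8 - 15)/(11 - 6) + ((-1)² + 4*10*(-13))*95 = 8*(-7)/5 + (1 - 520)*95 = 8*(⅕)*(-7) - 519*95 = -56/5 - 49305 = -246581/5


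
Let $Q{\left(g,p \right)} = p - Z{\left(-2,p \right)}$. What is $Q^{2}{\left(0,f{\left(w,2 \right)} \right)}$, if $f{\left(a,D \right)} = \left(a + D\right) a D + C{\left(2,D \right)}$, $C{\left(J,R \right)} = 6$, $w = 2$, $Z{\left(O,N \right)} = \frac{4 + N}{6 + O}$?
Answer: $\frac{961}{4} \approx 240.25$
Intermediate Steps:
$Z{\left(O,N \right)} = \frac{4 + N}{6 + O}$
$f{\left(a,D \right)} = 6 + D a \left(D + a\right)$ ($f{\left(a,D \right)} = \left(a + D\right) a D + 6 = \left(D + a\right) a D + 6 = a \left(D + a\right) D + 6 = D a \left(D + a\right) + 6 = 6 + D a \left(D + a\right)$)
$Q{\left(g,p \right)} = -1 + \frac{3 p}{4}$ ($Q{\left(g,p \right)} = p - \frac{4 + p}{6 - 2} = p - \frac{4 + p}{4} = p - \left(1 + \frac{p}{4}\right) = -1 + \frac{3 p}{4}$)
$Q^{2}{\left(0,f{\left(w,2 \right)} \right)} = \left(-1 + \frac{3 \left(6 + 2 \cdot 2^{2} + 2 \cdot 2^{2}\right)}{4}\right)^{2} = \left(-1 + \frac{3 \left(6 + 2 \cdot 4 + 2 \cdot 4\right)}{4}\right)^{2} = \left(-1 + \frac{3 \left(6 + 8 + 8\right)}{4}\right)^{2} = \left(-1 + \frac{3}{4} \cdot 22\right)^{2} = \left(-1 + \frac{33}{2}\right)^{2} = \left(\frac{31}{2}\right)^{2} = \frac{961}{4}$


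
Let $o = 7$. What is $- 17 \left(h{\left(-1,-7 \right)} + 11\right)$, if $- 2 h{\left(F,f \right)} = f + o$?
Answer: $-187$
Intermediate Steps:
$h{\left(F,f \right)} = - \frac{7}{2} - \frac{f}{2}$ ($h{\left(F,f \right)} = - \frac{f + 7}{2} = - \frac{7 + f}{2} = - \frac{7}{2} - \frac{f}{2}$)
$- 17 \left(h{\left(-1,-7 \right)} + 11\right) = - 17 \left(\left(- \frac{7}{2} - - \frac{7}{2}\right) + 11\right) = - 17 \left(\left(- \frac{7}{2} + \frac{7}{2}\right) + 11\right) = - 17 \left(0 + 11\right) = \left(-17\right) 11 = -187$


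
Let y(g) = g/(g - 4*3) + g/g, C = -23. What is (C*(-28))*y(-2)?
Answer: 736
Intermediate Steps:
y(g) = 1 + g/(-12 + g) (y(g) = g/(g - 12) + 1 = g/(-12 + g) + 1 = 1 + g/(-12 + g))
(C*(-28))*y(-2) = (-23*(-28))*(2*(-6 - 2)/(-12 - 2)) = 644*(2*(-8)/(-14)) = 644*(2*(-1/14)*(-8)) = 644*(8/7) = 736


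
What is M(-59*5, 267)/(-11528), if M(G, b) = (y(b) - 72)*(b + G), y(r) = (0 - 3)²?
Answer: -441/2882 ≈ -0.15302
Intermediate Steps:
y(r) = 9 (y(r) = (-3)² = 9)
M(G, b) = -63*G - 63*b (M(G, b) = (9 - 72)*(b + G) = -63*(G + b) = -63*G - 63*b)
M(-59*5, 267)/(-11528) = (-(-3717)*5 - 63*267)/(-11528) = (-63*(-295) - 16821)*(-1/11528) = (18585 - 16821)*(-1/11528) = 1764*(-1/11528) = -441/2882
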